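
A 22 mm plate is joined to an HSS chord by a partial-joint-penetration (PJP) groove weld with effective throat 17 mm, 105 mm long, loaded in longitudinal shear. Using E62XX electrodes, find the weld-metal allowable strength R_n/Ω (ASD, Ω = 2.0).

R_n/Ω ≈ 332 kN

E62XX → F_EXX = 620 MPa.
Effective throat (given) t_e = 17 mm.
A_we = 17 × 105 = 1785 mm².
F_nw = 0.6 F_EXX = 372 MPa.
R_n/Ω = (372 × 1785) / 2.0 × 10⁻³ = 332 kN.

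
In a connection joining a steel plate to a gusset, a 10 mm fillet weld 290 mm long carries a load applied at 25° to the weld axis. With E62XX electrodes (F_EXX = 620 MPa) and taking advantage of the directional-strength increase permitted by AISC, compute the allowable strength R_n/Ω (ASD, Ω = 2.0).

t_e = 0.707 × 10 = 7.07 mm; A_we = 7.07 × 290 = 2050 mm².
Directional factor: 1.0 + 0.5 sin^1.5(25°) = 1.137.
F_nw = 0.6 × 620 × 1.137 = 423.1 MPa.
R_n/Ω = (423.1 × 2050) / 2.0 × 10⁻³ = 433.7 kN.

R_n/Ω ≈ 434 kN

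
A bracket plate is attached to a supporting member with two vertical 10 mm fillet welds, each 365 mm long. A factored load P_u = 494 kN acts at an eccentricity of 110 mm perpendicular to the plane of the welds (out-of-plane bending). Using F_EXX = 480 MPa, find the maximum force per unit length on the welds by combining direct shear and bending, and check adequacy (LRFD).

f_max ≈ 1400 N/mm; adequate

L_w = 2 × 365 = 730 mm; section modulus (unit throat) S = 2 × L²/6 = 44410 mm².
Direct shear f_v = P/L_w = 494×10³/730 = 676.7 N/mm.
Moment M = P × e = 494×10³ × 110 = 54340000 N·mm; bending f_b = M/S = 1224 N/mm.
f_max = √(f_v² + f_b²) = √(676.7² + 1224²) = 1398 N/mm.
φr_n = 0.75 × 0.6 × 480 × (0.707 × 10) = 1527 N/mm → adequate.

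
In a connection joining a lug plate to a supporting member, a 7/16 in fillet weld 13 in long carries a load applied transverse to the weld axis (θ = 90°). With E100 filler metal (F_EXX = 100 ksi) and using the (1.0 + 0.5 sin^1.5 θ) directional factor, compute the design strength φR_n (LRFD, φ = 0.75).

φR_n ≈ 271 kips

t_e = 0.707 × 0.4375 = 0.3093 in; A_we = 0.3093 × 13 = 4.021 in².
Directional factor: 1.0 + 0.5 sin^1.5(90°) = 1.5.
F_nw = 0.6 × 100 × 1.5 = 90 ksi.
φR_n = 0.75 × 90 × 4.021 = 271.4 kips.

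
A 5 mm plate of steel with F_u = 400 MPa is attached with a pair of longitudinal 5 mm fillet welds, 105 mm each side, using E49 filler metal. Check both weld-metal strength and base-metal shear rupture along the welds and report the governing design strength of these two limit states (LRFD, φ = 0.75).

φR_n ≈ 164 kN (weld metal governs)

E49XX → F_EXX = 490 MPa.
t_e = 0.707 × 5 = 3.535 mm; L = 210 mm.
Weld metal: φR_n = 0.75 × 0.6 × 490 × 3.535 × 210 × 10⁻³ = 163.7 kN.
Base metal (shear rupture): φR_n = 0.75 × 0.6 × 400 × 5 × 210 × 10⁻³ = 189 kN.
Governing: weld metal.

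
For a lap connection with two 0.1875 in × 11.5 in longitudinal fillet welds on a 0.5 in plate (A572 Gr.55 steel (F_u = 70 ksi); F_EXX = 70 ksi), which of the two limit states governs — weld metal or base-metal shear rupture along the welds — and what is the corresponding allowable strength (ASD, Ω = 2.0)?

t_e = 0.707 × 0.1875 = 0.1326 in; L = 23 in.
Weld metal: R_n/Ω = (1/2.0) × 0.6 × 70 × 0.1326 × 23 = 64.03 kips.
Base metal (shear rupture): R_n/Ω = (1/2.0) × 0.6 × 70 × 0.5 × 23 = 241.5 kips.
Governing: weld metal.

R_n/Ω ≈ 64 kips (weld metal governs)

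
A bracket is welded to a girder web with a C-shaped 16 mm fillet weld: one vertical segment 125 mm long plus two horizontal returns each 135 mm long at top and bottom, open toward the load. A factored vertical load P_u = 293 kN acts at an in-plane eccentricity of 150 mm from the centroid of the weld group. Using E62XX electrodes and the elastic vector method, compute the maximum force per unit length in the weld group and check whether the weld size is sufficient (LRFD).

f_max ≈ 3000 N/mm; adequate

E62XX → F_EXX = 620 MPa.
Total weld length L_w = 395 mm. Treat welds as unit-width lines.
Centroid: x̄ = 2×135×67.5 / 395 = 46.14 mm from the vertical weld.
Polar moment about centroid: J = I_x + I_y = [125³/12 + 2×135×62.5²] + [125×46.14² + 2(135³/12 + 135×21.36²)] = 2017000 mm³.
Direct shear f_v = P/L_w = 293×10³ / 395 = 741.8 N/mm (vertical).
Torsion M = P·e = 293×10³ × 150 = 43950000 N·mm.
Critical point at (x, y) = (88.86, 62.5) from centroid. f_tx = M·y/J = 1362 N/mm; f_ty = M·x/J = 1936 N/mm.
Resultant f_max = √[f_tx² + (f_v + f_ty)²] = √[1362² + (741.8 + 1936)²] = 3005 N/mm.
Capacity per unit length: φr_n = 0.75 × 0.6 × 620 × (0.707 × 16) = 3156 N/mm.
3005 ≤ 3156 → adequate.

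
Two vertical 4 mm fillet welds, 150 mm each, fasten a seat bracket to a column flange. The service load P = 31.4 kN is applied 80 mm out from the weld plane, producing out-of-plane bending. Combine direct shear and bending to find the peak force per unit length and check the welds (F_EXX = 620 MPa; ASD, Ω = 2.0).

f_max ≈ 351 N/mm; adequate

L_w = 2 × 150 = 300 mm; section modulus (unit throat) S = 2 × L²/6 = 7500 mm².
Direct shear f_v = P/L_w = 31.4×10³/300 = 104.7 N/mm.
Moment M = P × e = 31.4×10³ × 80 = 2512000 N·mm; bending f_b = M/S = 334.9 N/mm.
f_max = √(f_v² + f_b²) = √(104.7² + 334.9²) = 350.9 N/mm.
r_n/Ω = (1/2.0) × 0.6 × 620 × (0.707 × 4) = 526 N/mm → adequate.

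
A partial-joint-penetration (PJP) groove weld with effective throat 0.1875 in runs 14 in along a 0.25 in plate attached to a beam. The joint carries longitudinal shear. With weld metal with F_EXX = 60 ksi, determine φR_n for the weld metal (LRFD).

φR_n ≈ 70.9 kip

Effective throat (given) t_e = 0.1875 in.
A_we = 0.1875 × 14 = 2.625 in².
F_nw = 0.6 F_EXX = 36 ksi.
φR_n = 0.75 × 36 × 2.625 = 70.88 kip.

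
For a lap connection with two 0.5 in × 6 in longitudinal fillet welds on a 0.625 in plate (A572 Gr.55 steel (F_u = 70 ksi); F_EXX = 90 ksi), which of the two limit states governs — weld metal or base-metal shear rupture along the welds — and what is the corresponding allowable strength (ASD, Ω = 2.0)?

t_e = 0.707 × 0.5 = 0.3535 in; L = 12 in.
Weld metal: R_n/Ω = (1/2.0) × 0.6 × 90 × 0.3535 × 12 = 114.5 kip.
Base metal (shear rupture): R_n/Ω = (1/2.0) × 0.6 × 70 × 0.625 × 12 = 157.5 kip.
Governing: weld metal.

R_n/Ω ≈ 115 kip (weld metal governs)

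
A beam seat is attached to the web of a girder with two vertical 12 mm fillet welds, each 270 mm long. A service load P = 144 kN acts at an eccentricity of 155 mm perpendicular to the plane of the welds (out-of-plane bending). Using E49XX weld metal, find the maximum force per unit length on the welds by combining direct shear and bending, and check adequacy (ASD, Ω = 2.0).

f_max ≈ 956 N/mm; adequate

E49XX → F_EXX = 490 MPa.
L_w = 2 × 270 = 540 mm; section modulus (unit throat) S = 2 × L²/6 = 24300 mm².
Direct shear f_v = P/L_w = 144×10³/540 = 266.7 N/mm.
Moment M = P × e = 144×10³ × 155 = 22320000 N·mm; bending f_b = M/S = 918.5 N/mm.
f_max = √(f_v² + f_b²) = √(266.7² + 918.5²) = 956.4 N/mm.
r_n/Ω = (1/2.0) × 0.6 × 490 × (0.707 × 12) = 1247 N/mm → adequate.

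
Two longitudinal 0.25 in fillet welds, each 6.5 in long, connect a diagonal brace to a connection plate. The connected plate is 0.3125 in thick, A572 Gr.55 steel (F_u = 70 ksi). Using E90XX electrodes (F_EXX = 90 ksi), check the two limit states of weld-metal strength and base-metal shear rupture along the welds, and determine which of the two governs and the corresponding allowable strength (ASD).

R_n/Ω ≈ 62 kips (weld metal governs)

t_e = 0.707 × 0.25 = 0.1767 in; L = 13 in.
Weld metal: R_n/Ω = (1/2.0) × 0.6 × 90 × 0.1767 × 13 = 62.04 kips.
Base metal (shear rupture): R_n/Ω = (1/2.0) × 0.6 × 70 × 0.3125 × 13 = 85.31 kips.
Governing: weld metal.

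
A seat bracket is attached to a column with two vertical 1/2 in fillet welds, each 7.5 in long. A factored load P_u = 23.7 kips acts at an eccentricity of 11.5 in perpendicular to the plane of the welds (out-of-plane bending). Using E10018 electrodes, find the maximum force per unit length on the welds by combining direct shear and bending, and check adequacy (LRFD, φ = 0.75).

E100XX → F_EXX = 100 ksi.
L_w = 2 × 7.5 = 15 in; section modulus (unit throat) S = 2 × L²/6 = 18.75 in².
Direct shear f_v = P/L_w = 23.7/15 = 1.58 kip/in.
Moment M = P × e = 23.7 × 11.5 = 272.55 kip·in; bending f_b = M/S = 14.54 kip/in.
f_max = √(f_v² + f_b²) = √(1.58² + 14.54²) = 14.62 kip/in.
φr_n = 0.75 × 0.6 × 100 × (0.707 × 0.5) = 15.91 kip/in → adequate.

f_max ≈ 14.6 kip/in; adequate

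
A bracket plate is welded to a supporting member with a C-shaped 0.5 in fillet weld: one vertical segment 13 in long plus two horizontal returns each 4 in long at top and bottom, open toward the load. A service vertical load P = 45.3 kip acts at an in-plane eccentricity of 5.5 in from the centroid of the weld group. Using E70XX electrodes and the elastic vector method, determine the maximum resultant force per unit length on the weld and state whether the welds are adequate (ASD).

f_max ≈ 4.66 kip/in; adequate

E70XX → F_EXX = 70 ksi.
Total weld length L_w = 21 in. Treat welds as unit-width lines.
Centroid: x̄ = 2×4×2 / 21 = 0.7619 in from the vertical weld.
Polar moment about centroid: J = I_x + I_y = [13³/12 + 2×4×6.5²] + [13×0.7619² + 2(4³/12 + 4×1.238²)] = 551.6 in³.
Direct shear f_v = P/L_w = 45.3 / 21 = 2.157 kip/in (vertical).
Torsion M = P·e = 45.3 × 5.5 = 249.15 kip·in.
Critical point at (x, y) = (3.238, 6.5) from centroid. f_tx = M·y/J = 2.936 kip/in; f_ty = M·x/J = 1.463 kip/in.
Resultant f_max = √[f_tx² + (f_v + f_ty)²] = √[2.936² + (2.157 + 1.463)²] = 4.661 kip/in.
Capacity per unit length: r_n/Ω = (1/2.0) × 0.6 × 70 × (0.707 × 0.5) = 7.423 kip/in.
4.661 ≤ 7.423 → adequate.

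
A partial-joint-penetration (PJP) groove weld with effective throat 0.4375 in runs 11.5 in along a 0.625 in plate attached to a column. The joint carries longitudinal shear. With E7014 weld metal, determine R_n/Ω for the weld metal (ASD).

E70XX → F_EXX = 70 ksi.
Effective throat (given) t_e = 0.4375 in.
A_we = 0.4375 × 11.5 = 5.031 in².
F_nw = 0.6 F_EXX = 42 ksi.
R_n/Ω = (42 × 5.031) / 2.0 = 105.7 kips.

R_n/Ω ≈ 106 kips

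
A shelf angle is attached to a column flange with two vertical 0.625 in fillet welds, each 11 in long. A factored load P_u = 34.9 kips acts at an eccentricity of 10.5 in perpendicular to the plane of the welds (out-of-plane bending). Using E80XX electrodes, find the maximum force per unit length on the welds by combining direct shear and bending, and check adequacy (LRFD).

f_max ≈ 9.22 kip/in; adequate

E80XX → F_EXX = 80 ksi.
L_w = 2 × 11 = 22 in; section modulus (unit throat) S = 2 × L²/6 = 40.33 in².
Direct shear f_v = P/L_w = 34.9/22 = 1.586 kip/in.
Moment M = P × e = 34.9 × 10.5 = 366.45 kip·in; bending f_b = M/S = 9.086 kip/in.
f_max = √(f_v² + f_b²) = √(1.586² + 9.086²) = 9.223 kip/in.
φr_n = 0.75 × 0.6 × 80 × (0.707 × 0.625) = 15.91 kip/in → adequate.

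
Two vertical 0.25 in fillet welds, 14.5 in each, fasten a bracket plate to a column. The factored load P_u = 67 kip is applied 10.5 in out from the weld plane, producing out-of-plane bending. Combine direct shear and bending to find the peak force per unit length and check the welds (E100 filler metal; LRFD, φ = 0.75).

E100XX → F_EXX = 100 ksi.
L_w = 2 × 14.5 = 29 in; section modulus (unit throat) S = 2 × L²/6 = 70.08 in².
Direct shear f_v = P/L_w = 67/29 = 2.31 kip/in.
Moment M = P × e = 67 × 10.5 = 703.5 kip·in; bending f_b = M/S = 10.04 kip/in.
f_max = √(f_v² + f_b²) = √(2.31² + 10.04²) = 10.3 kip/in.
φr_n = 0.75 × 0.6 × 100 × (0.707 × 0.25) = 7.954 kip/in → NOT adequate.

f_max ≈ 10.3 kip/in; NOT adequate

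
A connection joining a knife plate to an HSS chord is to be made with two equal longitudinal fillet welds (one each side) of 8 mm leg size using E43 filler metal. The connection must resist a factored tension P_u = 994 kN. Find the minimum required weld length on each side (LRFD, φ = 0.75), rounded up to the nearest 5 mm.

L = 455 mm on each side

E43XX → F_EXX = 430 MPa.
Throat t_e = 0.707 × 8 = 5.656 mm.
φr_n = 0.75 × 0.6 × 430 × 5.656 × 10⁻³ = 1.094 kN/mm.
L_req = P_u / φr_n = 994 / 1.094 = 908.2 mm total.
Per side: 908.2 / 2 = 454.1 mm.
Round up → use L = 455 mm on each side.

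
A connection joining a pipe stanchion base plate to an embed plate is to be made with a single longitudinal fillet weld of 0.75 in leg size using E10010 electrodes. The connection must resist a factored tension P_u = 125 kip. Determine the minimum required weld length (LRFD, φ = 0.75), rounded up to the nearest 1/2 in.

L = 5.5 in

E100XX → F_EXX = 100 ksi.
Throat t_e = 0.707 × 0.75 = 0.5302 in.
φr_n = 0.75 × 0.6 × 100 × 0.5302 = 23.86 kip/in.
L_req = P_u / φr_n = 125 / 23.86 = 5.239 in total.
Round up → use L = 5.5 in.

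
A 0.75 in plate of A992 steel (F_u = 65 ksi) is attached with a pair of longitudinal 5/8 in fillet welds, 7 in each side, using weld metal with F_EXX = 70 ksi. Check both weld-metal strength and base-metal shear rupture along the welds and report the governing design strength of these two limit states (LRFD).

t_e = 0.707 × 0.625 = 0.4419 in; L = 14 in.
Weld metal: φR_n = 0.75 × 0.6 × 70 × 0.4419 × 14 = 194.9 kip.
Base metal (shear rupture): φR_n = 0.75 × 0.6 × 65 × 0.75 × 14 = 307.1 kip.
Governing: weld metal.

φR_n ≈ 195 kip (weld metal governs)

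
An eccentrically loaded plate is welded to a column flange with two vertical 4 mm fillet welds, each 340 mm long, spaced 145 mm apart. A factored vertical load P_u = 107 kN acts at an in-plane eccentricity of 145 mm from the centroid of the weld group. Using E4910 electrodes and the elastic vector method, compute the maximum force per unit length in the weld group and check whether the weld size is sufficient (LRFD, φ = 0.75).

f_max ≈ 374 N/mm; adequate

E49XX → F_EXX = 490 MPa.
Total weld length L_w = 680 mm. Treat welds as unit-width lines.
Polar moment about centroid: J = 2[d³/12 + d(b/2)²] = 2[340³/12 + 340×72.5²] = 10120000 mm³.
Direct shear f_v = P/L_w = 107×10³ / 680 = 157.4 N/mm (vertical).
Torsion M = P·e = 107×10³ × 145 = 15515000 N·mm.
Critical point at (x, y) = (72.5, 170) from centroid. f_tx = M·y/J = 260.5 N/mm; f_ty = M·x/J = 111.1 N/mm.
Resultant f_max = √[f_tx² + (f_v + f_ty)²] = √[260.5² + (157.4 + 111.1)²] = 374.1 N/mm.
Capacity per unit length: φr_n = 0.75 × 0.6 × 490 × (0.707 × 4) = 623.6 N/mm.
374.1 ≤ 623.6 → adequate.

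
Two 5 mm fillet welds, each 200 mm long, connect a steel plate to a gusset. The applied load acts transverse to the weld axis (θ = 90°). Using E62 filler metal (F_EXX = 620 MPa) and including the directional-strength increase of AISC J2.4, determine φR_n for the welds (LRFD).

φR_n ≈ 592 kN

t_e = 0.707 × 5 = 3.535 mm; A_we = 3.535 × 400 = 1414 mm².
Directional factor: 1.0 + 0.5 sin^1.5(90°) = 1.5.
F_nw = 0.6 × 620 × 1.5 = 558 MPa.
φR_n = 0.75 × 558 × 1414 × 10⁻³ = 591.8 kN.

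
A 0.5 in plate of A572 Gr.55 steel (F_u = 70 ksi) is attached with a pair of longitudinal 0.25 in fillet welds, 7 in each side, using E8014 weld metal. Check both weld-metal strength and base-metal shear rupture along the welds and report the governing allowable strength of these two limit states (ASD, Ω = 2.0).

R_n/Ω ≈ 59.4 kips (weld metal governs)

E80XX → F_EXX = 80 ksi.
t_e = 0.707 × 0.25 = 0.1767 in; L = 14 in.
Weld metal: R_n/Ω = (1/2.0) × 0.6 × 80 × 0.1767 × 14 = 59.39 kips.
Base metal (shear rupture): R_n/Ω = (1/2.0) × 0.6 × 70 × 0.5 × 14 = 147 kips.
Governing: weld metal.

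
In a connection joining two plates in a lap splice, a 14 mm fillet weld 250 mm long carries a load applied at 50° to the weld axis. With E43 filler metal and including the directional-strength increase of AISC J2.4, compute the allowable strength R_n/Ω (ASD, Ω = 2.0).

E43XX → F_EXX = 430 MPa.
t_e = 0.707 × 14 = 9.898 mm; A_we = 9.898 × 250 = 2474 mm².
Directional factor: 1.0 + 0.5 sin^1.5(50°) = 1.335.
F_nw = 0.6 × 430 × 1.335 = 344.5 MPa.
R_n/Ω = (344.5 × 2474) / 2.0 × 10⁻³ = 426.2 kN.

R_n/Ω ≈ 426 kN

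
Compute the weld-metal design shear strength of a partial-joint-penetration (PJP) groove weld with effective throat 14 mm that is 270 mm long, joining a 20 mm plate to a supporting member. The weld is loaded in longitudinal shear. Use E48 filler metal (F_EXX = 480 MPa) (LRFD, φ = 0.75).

Effective throat (given) t_e = 14 mm.
A_we = 14 × 270 = 3780 mm².
F_nw = 0.6 F_EXX = 288 MPa.
φR_n = 0.75 × 288 × 3780 × 10⁻³ = 816.5 kN.

φR_n ≈ 816 kN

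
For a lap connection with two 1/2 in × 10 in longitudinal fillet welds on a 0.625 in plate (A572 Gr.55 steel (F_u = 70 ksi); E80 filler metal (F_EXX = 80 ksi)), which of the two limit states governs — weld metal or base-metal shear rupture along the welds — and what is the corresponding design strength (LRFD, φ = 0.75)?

t_e = 0.707 × 0.5 = 0.3535 in; L = 20 in.
Weld metal: φR_n = 0.75 × 0.6 × 80 × 0.3535 × 20 = 254.5 kip.
Base metal (shear rupture): φR_n = 0.75 × 0.6 × 70 × 0.625 × 20 = 393.8 kip.
Governing: weld metal.

φR_n ≈ 255 kip (weld metal governs)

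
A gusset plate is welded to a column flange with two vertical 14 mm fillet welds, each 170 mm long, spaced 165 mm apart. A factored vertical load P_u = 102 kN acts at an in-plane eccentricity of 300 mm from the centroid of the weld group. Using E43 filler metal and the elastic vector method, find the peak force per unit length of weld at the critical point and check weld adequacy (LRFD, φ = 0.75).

E43XX → F_EXX = 430 MPa.
Total weld length L_w = 340 mm. Treat welds as unit-width lines.
Polar moment about centroid: J = 2[d³/12 + d(b/2)²] = 2[170³/12 + 170×82.5²] = 3133000 mm³.
Direct shear f_v = P/L_w = 102×10³ / 340 = 300 N/mm (vertical).
Torsion M = P·e = 102×10³ × 300 = 30600000 N·mm.
Critical point at (x, y) = (82.5, 85) from centroid. f_tx = M·y/J = 830.2 N/mm; f_ty = M·x/J = 805.8 N/mm.
Resultant f_max = √[f_tx² + (f_v + f_ty)²] = √[830.2² + (300 + 805.8)²] = 1383 N/mm.
Capacity per unit length: φr_n = 0.75 × 0.6 × 430 × (0.707 × 14) = 1915 N/mm.
1383 ≤ 1915 → adequate.

f_max ≈ 1380 N/mm; adequate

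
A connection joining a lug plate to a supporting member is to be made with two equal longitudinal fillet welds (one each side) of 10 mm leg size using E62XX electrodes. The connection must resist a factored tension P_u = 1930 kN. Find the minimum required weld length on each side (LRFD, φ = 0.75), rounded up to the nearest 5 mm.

E62XX → F_EXX = 620 MPa.
Throat t_e = 0.707 × 10 = 7.07 mm.
φr_n = 0.75 × 0.6 × 620 × 7.07 × 10⁻³ = 1.973 kN/mm.
L_req = P_u / φr_n = 1930 / 1.973 = 978.4 mm total.
Per side: 978.4 / 2 = 489.2 mm.
Round up → use L = 490 mm on each side.

L = 490 mm on each side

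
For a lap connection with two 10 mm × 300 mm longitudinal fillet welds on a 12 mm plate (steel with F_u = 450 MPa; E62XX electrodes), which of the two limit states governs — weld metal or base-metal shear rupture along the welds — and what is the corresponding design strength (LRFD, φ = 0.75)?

E62XX → F_EXX = 620 MPa.
t_e = 0.707 × 10 = 7.07 mm; L = 600 mm.
Weld metal: φR_n = 0.75 × 0.6 × 620 × 7.07 × 600 × 10⁻³ = 1184 kN.
Base metal (shear rupture): φR_n = 0.75 × 0.6 × 450 × 12 × 600 × 10⁻³ = 1458 kN.
Governing: weld metal.

φR_n ≈ 1180 kN (weld metal governs)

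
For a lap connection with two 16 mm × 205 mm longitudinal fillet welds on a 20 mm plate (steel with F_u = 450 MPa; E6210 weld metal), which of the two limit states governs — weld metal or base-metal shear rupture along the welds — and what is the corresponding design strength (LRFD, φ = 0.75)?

φR_n ≈ 1290 kN (weld metal governs)

E62XX → F_EXX = 620 MPa.
t_e = 0.707 × 16 = 11.31 mm; L = 410 mm.
Weld metal: φR_n = 0.75 × 0.6 × 620 × 11.31 × 410 × 10⁻³ = 1294 kN.
Base metal (shear rupture): φR_n = 0.75 × 0.6 × 450 × 20 × 410 × 10⁻³ = 1660 kN.
Governing: weld metal.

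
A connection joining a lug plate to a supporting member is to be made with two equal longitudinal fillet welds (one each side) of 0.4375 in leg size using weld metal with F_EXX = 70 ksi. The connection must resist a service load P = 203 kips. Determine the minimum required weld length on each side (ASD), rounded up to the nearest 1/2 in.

Throat t_e = 0.707 × 0.4375 = 0.3093 in.
r_n/Ω = (0.6 × 70 × 0.3093) / 2.0 = 6.496 kip/in.
L_req = P / (r_n/Ω) = 203 / 6.496 = 31.25 in total.
Per side: 31.25 / 2 = 15.63 in.
Round up → use L = 16 in on each side.

L = 16 in on each side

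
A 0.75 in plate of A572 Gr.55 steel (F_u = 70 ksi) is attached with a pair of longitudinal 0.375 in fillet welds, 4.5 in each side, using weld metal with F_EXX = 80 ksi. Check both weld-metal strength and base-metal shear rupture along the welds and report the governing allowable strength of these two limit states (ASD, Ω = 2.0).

t_e = 0.707 × 0.375 = 0.2651 in; L = 9 in.
Weld metal: R_n/Ω = (1/2.0) × 0.6 × 80 × 0.2651 × 9 = 57.27 kip.
Base metal (shear rupture): R_n/Ω = (1/2.0) × 0.6 × 70 × 0.75 × 9 = 141.8 kip.
Governing: weld metal.

R_n/Ω ≈ 57.3 kip (weld metal governs)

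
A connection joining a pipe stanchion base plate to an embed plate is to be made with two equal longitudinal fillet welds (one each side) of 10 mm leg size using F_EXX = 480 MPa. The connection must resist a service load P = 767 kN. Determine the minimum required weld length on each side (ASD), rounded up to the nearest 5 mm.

Throat t_e = 0.707 × 10 = 7.07 mm.
r_n/Ω = (0.6 × 480 × 7.07) / 2.0 = 1018 N/mm = 1.018 kN/mm.
L_req = P / (r_n/Ω) = 767 / 1.018 = 753.4 mm total.
Per side: 753.4 / 2 = 376.7 mm.
Round up → use L = 380 mm on each side.

L = 380 mm on each side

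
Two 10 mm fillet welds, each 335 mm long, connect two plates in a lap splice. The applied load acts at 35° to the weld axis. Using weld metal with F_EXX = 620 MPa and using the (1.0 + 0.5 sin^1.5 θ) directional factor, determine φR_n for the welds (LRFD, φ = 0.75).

φR_n ≈ 1610 kN

t_e = 0.707 × 10 = 7.07 mm; A_we = 7.07 × 670 = 4737 mm².
Directional factor: 1.0 + 0.5 sin^1.5(35°) = 1.217.
F_nw = 0.6 × 620 × 1.217 = 452.8 MPa.
φR_n = 0.75 × 452.8 × 4737 × 10⁻³ = 1609 kN.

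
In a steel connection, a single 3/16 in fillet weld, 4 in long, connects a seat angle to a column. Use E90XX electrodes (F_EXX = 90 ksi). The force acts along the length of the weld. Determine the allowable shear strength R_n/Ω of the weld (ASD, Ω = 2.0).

R_n/Ω ≈ 14.3 kips

Effective throat t_e = 0.707 × 0.1875 = 0.1326 in.
Total length L = 4 in; A_we = 0.1326 × 4 = 0.5302 in².
F_nw = 0.6 F_EXX = 0.6 × 90 = 54 ksi.
R_n = 54 × 0.5302 = 28.63 kips; R_n/Ω = 28.63/2.0 = 14.32 kips.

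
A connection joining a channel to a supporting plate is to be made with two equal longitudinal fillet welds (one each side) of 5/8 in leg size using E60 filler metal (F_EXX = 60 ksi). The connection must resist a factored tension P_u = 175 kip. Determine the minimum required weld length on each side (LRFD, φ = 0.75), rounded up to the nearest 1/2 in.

Throat t_e = 0.707 × 0.625 = 0.4419 in.
φr_n = 0.75 × 0.6 × 60 × 0.4419 = 11.93 kip/in.
L_req = P_u / φr_n = 175 / 11.93 = 14.67 in total.
Per side: 14.67 / 2 = 7.334 in.
Round up → use L = 7.5 in on each side.

L = 7.5 in on each side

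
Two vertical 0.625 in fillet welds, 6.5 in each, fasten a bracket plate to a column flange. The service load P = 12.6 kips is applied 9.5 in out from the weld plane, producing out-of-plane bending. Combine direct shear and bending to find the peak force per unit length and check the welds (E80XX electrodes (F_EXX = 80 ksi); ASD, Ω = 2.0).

f_max ≈ 8.55 kip/in; adequate

L_w = 2 × 6.5 = 13 in; section modulus (unit throat) S = 2 × L²/6 = 14.08 in².
Direct shear f_v = P/L_w = 12.6/13 = 0.9692 kip/in.
Moment M = P × e = 12.6 × 9.5 = 119.7 kip·in; bending f_b = M/S = 8.499 kip/in.
f_max = √(f_v² + f_b²) = √(0.9692² + 8.499²) = 8.554 kip/in.
r_n/Ω = (1/2.0) × 0.6 × 80 × (0.707 × 0.625) = 10.6 kip/in → adequate.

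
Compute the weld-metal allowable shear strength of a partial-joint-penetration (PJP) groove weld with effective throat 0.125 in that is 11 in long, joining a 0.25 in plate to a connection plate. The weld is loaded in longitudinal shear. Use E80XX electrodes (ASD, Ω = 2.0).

E80XX → F_EXX = 80 ksi.
Effective throat (given) t_e = 0.125 in.
A_we = 0.125 × 11 = 1.375 in².
F_nw = 0.6 F_EXX = 48 ksi.
R_n/Ω = (48 × 1.375) / 2.0 = 33 kip.

R_n/Ω ≈ 33 kip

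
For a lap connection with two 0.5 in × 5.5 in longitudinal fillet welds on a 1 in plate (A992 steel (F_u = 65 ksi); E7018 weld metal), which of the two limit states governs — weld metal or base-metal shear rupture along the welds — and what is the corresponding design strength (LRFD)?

φR_n ≈ 122 kip (weld metal governs)

E70XX → F_EXX = 70 ksi.
t_e = 0.707 × 0.5 = 0.3535 in; L = 11 in.
Weld metal: φR_n = 0.75 × 0.6 × 70 × 0.3535 × 11 = 122.5 kip.
Base metal (shear rupture): φR_n = 0.75 × 0.6 × 65 × 1 × 11 = 321.8 kip.
Governing: weld metal.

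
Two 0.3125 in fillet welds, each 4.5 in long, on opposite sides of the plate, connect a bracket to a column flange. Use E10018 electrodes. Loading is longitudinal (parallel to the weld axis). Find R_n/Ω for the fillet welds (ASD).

E100XX → F_EXX = 100 ksi.
Effective throat t_e = 0.707 × 0.3125 = 0.2209 in.
Total length L = 9 in; A_we = 0.2209 × 9 = 1.988 in².
F_nw = 0.6 F_EXX = 0.6 × 100 = 60 ksi.
R_n = 60 × 1.988 = 119.3 kip; R_n/Ω = 119.3/2.0 = 59.65 kip.

R_n/Ω ≈ 59.7 kip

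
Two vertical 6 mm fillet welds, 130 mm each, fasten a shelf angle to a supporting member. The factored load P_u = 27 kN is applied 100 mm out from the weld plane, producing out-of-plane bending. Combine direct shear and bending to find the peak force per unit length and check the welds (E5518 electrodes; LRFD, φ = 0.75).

E55XX → F_EXX = 550 MPa.
L_w = 2 × 130 = 260 mm; section modulus (unit throat) S = 2 × L²/6 = 5633 mm².
Direct shear f_v = P/L_w = 27×10³/260 = 103.8 N/mm.
Moment M = P × e = 27×10³ × 100 = 2700000 N·mm; bending f_b = M/S = 479.3 N/mm.
f_max = √(f_v² + f_b²) = √(103.8² + 479.3²) = 490.4 N/mm.
φr_n = 0.75 × 0.6 × 550 × (0.707 × 6) = 1050 N/mm → adequate.

f_max ≈ 490 N/mm; adequate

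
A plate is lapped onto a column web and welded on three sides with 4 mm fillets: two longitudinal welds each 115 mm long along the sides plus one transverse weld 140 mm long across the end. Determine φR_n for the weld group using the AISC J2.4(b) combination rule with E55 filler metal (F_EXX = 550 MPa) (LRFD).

φR_n ≈ 284 kN

t_e = 0.707 × 4 = 2.828 mm.
R_nwl = 0.6 × 550 × 2.828 × 230 × 10⁻³ = 214.6 kN (longitudinal, 2 welds).
R_nwt = 0.6 × 550 × 2.828 × 140 × 10⁻³ = 130.7 kN (transverse, base value).
(i) R_nwl + R_nwt = 345.3 kN; (ii) 0.85 R_nwl + 1.5 R_nwt = 378.4 kN.
R_n = max = 378.4 kN [governs: (ii)]; φR_n = 283.8 kN.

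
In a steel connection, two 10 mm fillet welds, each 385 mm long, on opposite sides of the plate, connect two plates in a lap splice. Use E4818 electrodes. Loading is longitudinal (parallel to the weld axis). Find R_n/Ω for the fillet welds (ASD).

E48XX → F_EXX = 480 MPa.
Effective throat t_e = 0.707 × 10 = 7.07 mm.
Total length L = 770 mm; A_we = 7.07 × 770 = 5444 mm².
F_nw = 0.6 F_EXX = 0.6 × 480 = 288 MPa.
R_n = 288 × 5444 × 10⁻³ = 1568 kN; R_n/Ω = 1568/2.0 = 783.9 kN.

R_n/Ω ≈ 784 kN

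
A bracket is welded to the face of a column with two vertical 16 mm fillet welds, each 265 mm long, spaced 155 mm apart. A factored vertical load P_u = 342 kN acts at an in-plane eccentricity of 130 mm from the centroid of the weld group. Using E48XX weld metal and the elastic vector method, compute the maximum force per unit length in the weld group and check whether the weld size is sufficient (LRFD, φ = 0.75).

E48XX → F_EXX = 480 MPa.
Total weld length L_w = 530 mm. Treat welds as unit-width lines.
Polar moment about centroid: J = 2[d³/12 + d(b/2)²] = 2[265³/12 + 265×77.5²] = 6285000 mm³.
Direct shear f_v = P/L_w = 342×10³ / 530 = 645.3 N/mm (vertical).
Torsion M = P·e = 342×10³ × 130 = 44460000 N·mm.
Critical point at (x, y) = (77.5, 132.5) from centroid. f_tx = M·y/J = 937.3 N/mm; f_ty = M·x/J = 548.2 N/mm.
Resultant f_max = √[f_tx² + (f_v + f_ty)²] = √[937.3² + (645.3 + 548.2)²] = 1518 N/mm.
Capacity per unit length: φr_n = 0.75 × 0.6 × 480 × (0.707 × 16) = 2443 N/mm.
1518 ≤ 2443 → adequate.

f_max ≈ 1520 N/mm; adequate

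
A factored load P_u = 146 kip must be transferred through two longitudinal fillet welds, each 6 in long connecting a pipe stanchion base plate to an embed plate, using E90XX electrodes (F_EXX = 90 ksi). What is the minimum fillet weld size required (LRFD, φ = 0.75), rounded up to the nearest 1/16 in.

w = 7/16 in

Total weld length L = 12 in.
Required throat t_e = P_u / (φ × 0.6 F_EXX × L) = 146 / (0.75 × 0.6 × 90 × 12) = 0.3004 in.
Required leg w = t_e / 0.707 = 0.4249 in → use 7/16 in.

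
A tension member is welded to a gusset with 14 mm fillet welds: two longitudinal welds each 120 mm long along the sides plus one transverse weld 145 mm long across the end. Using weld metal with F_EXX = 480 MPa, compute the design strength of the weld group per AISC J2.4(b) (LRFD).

t_e = 0.707 × 14 = 9.898 mm.
R_nwl = 0.6 × 480 × 9.898 × 240 × 10⁻³ = 684.1 kN (longitudinal, 2 welds).
R_nwt = 0.6 × 480 × 9.898 × 145 × 10⁻³ = 413.3 kN (transverse, base value).
(i) R_nwl + R_nwt = 1097 kN; (ii) 0.85 R_nwl + 1.5 R_nwt = 1202 kN.
R_n = max = 1202 kN [governs: (ii)]; φR_n = 901.2 kN.

φR_n ≈ 901 kN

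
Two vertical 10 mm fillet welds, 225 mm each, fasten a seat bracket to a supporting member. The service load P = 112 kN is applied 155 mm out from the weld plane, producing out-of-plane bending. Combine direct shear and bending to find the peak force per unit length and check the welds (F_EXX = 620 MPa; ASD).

L_w = 2 × 225 = 450 mm; section modulus (unit throat) S = 2 × L²/6 = 16880 mm².
Direct shear f_v = P/L_w = 112×10³/450 = 248.9 N/mm.
Moment M = P × e = 112×10³ × 155 = 17360000 N·mm; bending f_b = M/S = 1029 N/mm.
f_max = √(f_v² + f_b²) = √(248.9² + 1029²) = 1058 N/mm.
r_n/Ω = (1/2.0) × 0.6 × 620 × (0.707 × 10) = 1315 N/mm → adequate.

f_max ≈ 1060 N/mm; adequate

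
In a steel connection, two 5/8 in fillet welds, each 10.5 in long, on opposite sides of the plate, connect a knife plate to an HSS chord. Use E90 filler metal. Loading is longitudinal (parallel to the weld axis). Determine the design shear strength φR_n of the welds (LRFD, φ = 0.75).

E90XX → F_EXX = 90 ksi.
Effective throat t_e = 0.707 × 0.625 = 0.4419 in.
Total length L = 21 in; A_we = 0.4419 × 21 = 9.279 in².
F_nw = 0.6 F_EXX = 0.6 × 90 = 54 ksi.
φR_n = 0.75 × 54 × 9.279 = 375.8 kip.

φR_n ≈ 376 kip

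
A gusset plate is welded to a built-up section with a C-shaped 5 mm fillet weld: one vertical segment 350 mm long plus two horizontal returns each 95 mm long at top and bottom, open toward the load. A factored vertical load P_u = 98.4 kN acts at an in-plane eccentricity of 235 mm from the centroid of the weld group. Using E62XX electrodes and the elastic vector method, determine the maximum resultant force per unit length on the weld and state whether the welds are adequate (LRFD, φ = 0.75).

E62XX → F_EXX = 620 MPa.
Total weld length L_w = 540 mm. Treat welds as unit-width lines.
Centroid: x̄ = 2×95×47.5 / 540 = 16.71 mm from the vertical weld.
Polar moment about centroid: J = I_x + I_y = [350³/12 + 2×95×175²] + [350×16.71² + 2(95³/12 + 95×30.79²)] = 9812000 mm³.
Direct shear f_v = P/L_w = 98.4×10³ / 540 = 182.2 N/mm (vertical).
Torsion M = P·e = 98.4×10³ × 235 = 23124000 N·mm.
Critical point at (x, y) = (78.29, 175) from centroid. f_tx = M·y/J = 412.4 N/mm; f_ty = M·x/J = 184.5 N/mm.
Resultant f_max = √[f_tx² + (f_v + f_ty)²] = √[412.4² + (182.2 + 184.5)²] = 551.9 N/mm.
Capacity per unit length: φr_n = 0.75 × 0.6 × 620 × (0.707 × 5) = 986.3 N/mm.
551.9 ≤ 986.3 → adequate.

f_max ≈ 552 N/mm; adequate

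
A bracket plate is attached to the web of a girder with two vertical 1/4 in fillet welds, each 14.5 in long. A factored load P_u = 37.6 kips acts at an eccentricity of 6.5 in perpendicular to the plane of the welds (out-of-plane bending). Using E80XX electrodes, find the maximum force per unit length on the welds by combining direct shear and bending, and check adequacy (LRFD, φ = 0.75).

E80XX → F_EXX = 80 ksi.
L_w = 2 × 14.5 = 29 in; section modulus (unit throat) S = 2 × L²/6 = 70.08 in².
Direct shear f_v = P/L_w = 37.6/29 = 1.297 kip/in.
Moment M = P × e = 37.6 × 6.5 = 244.4 kip·in; bending f_b = M/S = 3.487 kip/in.
f_max = √(f_v² + f_b²) = √(1.297² + 3.487²) = 3.721 kip/in.
φr_n = 0.75 × 0.6 × 80 × (0.707 × 0.25) = 6.363 kip/in → adequate.

f_max ≈ 3.72 kip/in; adequate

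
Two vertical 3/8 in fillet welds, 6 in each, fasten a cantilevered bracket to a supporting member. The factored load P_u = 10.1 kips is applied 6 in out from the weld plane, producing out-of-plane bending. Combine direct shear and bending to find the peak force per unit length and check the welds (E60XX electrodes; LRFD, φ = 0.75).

E60XX → F_EXX = 60 ksi.
L_w = 2 × 6 = 12 in; section modulus (unit throat) S = 2 × L²/6 = 12 in².
Direct shear f_v = P/L_w = 10.1/12 = 0.8417 kip/in.
Moment M = P × e = 10.1 × 6 = 60.6 kip·in; bending f_b = M/S = 5.05 kip/in.
f_max = √(f_v² + f_b²) = √(0.8417² + 5.05²) = 5.12 kip/in.
φr_n = 0.75 × 0.6 × 60 × (0.707 × 0.375) = 7.158 kip/in → adequate.

f_max ≈ 5.12 kip/in; adequate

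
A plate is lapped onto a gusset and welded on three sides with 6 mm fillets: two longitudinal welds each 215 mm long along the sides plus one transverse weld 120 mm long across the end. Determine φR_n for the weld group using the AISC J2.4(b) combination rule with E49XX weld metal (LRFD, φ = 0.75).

φR_n ≈ 514 kN

E49XX → F_EXX = 490 MPa.
t_e = 0.707 × 6 = 4.242 mm.
R_nwl = 0.6 × 490 × 4.242 × 430 × 10⁻³ = 536.3 kN (longitudinal, 2 welds).
R_nwt = 0.6 × 490 × 4.242 × 120 × 10⁻³ = 149.7 kN (transverse, base value).
(i) R_nwl + R_nwt = 685.9 kN; (ii) 0.85 R_nwl + 1.5 R_nwt = 680.3 kN.
R_n = max = 685.9 kN [governs: (i)]; φR_n = 514.4 kN.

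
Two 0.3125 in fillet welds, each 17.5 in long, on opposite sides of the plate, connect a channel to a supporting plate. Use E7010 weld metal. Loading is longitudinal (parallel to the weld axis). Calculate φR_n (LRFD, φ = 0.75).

φR_n ≈ 244 kip

E70XX → F_EXX = 70 ksi.
Effective throat t_e = 0.707 × 0.3125 = 0.2209 in.
Total length L = 35 in; A_we = 0.2209 × 35 = 7.733 in².
F_nw = 0.6 F_EXX = 0.6 × 70 = 42 ksi.
φR_n = 0.75 × 42 × 7.733 = 243.6 kip.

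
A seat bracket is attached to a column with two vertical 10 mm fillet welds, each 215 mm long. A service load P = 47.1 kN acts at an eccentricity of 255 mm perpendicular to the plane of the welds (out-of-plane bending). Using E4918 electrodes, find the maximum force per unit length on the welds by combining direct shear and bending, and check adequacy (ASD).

f_max ≈ 787 N/mm; adequate

E49XX → F_EXX = 490 MPa.
L_w = 2 × 215 = 430 mm; section modulus (unit throat) S = 2 × L²/6 = 15410 mm².
Direct shear f_v = P/L_w = 47.1×10³/430 = 109.5 N/mm.
Moment M = P × e = 47.1×10³ × 255 = 12010000 N·mm; bending f_b = M/S = 779.5 N/mm.
f_max = √(f_v² + f_b²) = √(109.5² + 779.5²) = 787.1 N/mm.
r_n/Ω = (1/2.0) × 0.6 × 490 × (0.707 × 10) = 1039 N/mm → adequate.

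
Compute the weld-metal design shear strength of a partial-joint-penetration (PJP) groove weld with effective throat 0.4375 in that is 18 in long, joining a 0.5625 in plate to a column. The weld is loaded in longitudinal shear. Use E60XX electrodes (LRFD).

E60XX → F_EXX = 60 ksi.
Effective throat (given) t_e = 0.4375 in.
A_we = 0.4375 × 18 = 7.875 in².
F_nw = 0.6 F_EXX = 36 ksi.
φR_n = 0.75 × 36 × 7.875 = 212.6 kips.

φR_n ≈ 213 kips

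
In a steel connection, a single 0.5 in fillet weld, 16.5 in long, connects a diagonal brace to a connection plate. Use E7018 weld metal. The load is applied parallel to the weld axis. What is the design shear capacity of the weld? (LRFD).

E70XX → F_EXX = 70 ksi.
Effective throat t_e = 0.707 × 0.5 = 0.3535 in.
Total length L = 16.5 in; A_we = 0.3535 × 16.5 = 5.833 in².
F_nw = 0.6 F_EXX = 0.6 × 70 = 42 ksi.
φR_n = 0.75 × 42 × 5.833 = 183.7 kips.

φR_n ≈ 184 kips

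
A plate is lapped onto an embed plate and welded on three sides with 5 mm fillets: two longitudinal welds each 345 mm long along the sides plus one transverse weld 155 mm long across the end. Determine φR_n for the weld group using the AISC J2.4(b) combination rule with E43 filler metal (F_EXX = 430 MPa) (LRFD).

t_e = 0.707 × 5 = 3.535 mm.
R_nwl = 0.6 × 430 × 3.535 × 690 × 10⁻³ = 629.3 kN (longitudinal, 2 welds).
R_nwt = 0.6 × 430 × 3.535 × 155 × 10⁻³ = 141.4 kN (transverse, base value).
(i) R_nwl + R_nwt = 770.7 kN; (ii) 0.85 R_nwl + 1.5 R_nwt = 747 kN.
R_n = max = 770.7 kN [governs: (i)]; φR_n = 578 kN.

φR_n ≈ 578 kN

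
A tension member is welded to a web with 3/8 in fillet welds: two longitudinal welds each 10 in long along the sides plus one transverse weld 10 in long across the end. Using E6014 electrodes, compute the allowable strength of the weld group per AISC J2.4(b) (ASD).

R_n/Ω ≈ 153 kip

E60XX → F_EXX = 60 ksi.
t_e = 0.707 × 0.375 = 0.2651 in.
R_nwl = 0.6 × 60 × 0.2651 × 20 = 190.9 kip (longitudinal, 2 welds).
R_nwt = 0.6 × 60 × 0.2651 × 10 = 95.44 kip (transverse, base value).
(i) R_nwl + R_nwt = 286.3 kip; (ii) 0.85 R_nwl + 1.5 R_nwt = 305.4 kip.
R_n = max = 305.4 kip [governs: (ii)]; R_n/Ω = 152.7 kip.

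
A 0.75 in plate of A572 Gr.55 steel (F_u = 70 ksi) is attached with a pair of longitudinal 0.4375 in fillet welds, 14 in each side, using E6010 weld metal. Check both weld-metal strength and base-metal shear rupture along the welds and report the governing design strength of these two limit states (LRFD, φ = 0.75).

φR_n ≈ 234 kip (weld metal governs)

E60XX → F_EXX = 60 ksi.
t_e = 0.707 × 0.4375 = 0.3093 in; L = 28 in.
Weld metal: φR_n = 0.75 × 0.6 × 60 × 0.3093 × 28 = 233.8 kip.
Base metal (shear rupture): φR_n = 0.75 × 0.6 × 70 × 0.75 × 28 = 661.5 kip.
Governing: weld metal.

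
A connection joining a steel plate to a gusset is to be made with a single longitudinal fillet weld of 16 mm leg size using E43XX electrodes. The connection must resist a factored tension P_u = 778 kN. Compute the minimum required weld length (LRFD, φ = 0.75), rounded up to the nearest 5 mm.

L = 360 mm

E43XX → F_EXX = 430 MPa.
Throat t_e = 0.707 × 16 = 11.31 mm.
φr_n = 0.75 × 0.6 × 430 × 11.31 × 10⁻³ = 2.189 kN/mm.
L_req = P_u / φr_n = 778 / 2.189 = 355.4 mm total.
Round up → use L = 360 mm.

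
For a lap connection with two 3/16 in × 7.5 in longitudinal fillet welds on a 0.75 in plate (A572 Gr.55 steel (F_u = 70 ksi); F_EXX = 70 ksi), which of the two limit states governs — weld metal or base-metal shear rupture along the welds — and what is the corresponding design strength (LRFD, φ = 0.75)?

φR_n ≈ 62.6 kips (weld metal governs)

t_e = 0.707 × 0.1875 = 0.1326 in; L = 15 in.
Weld metal: φR_n = 0.75 × 0.6 × 70 × 0.1326 × 15 = 62.64 kips.
Base metal (shear rupture): φR_n = 0.75 × 0.6 × 70 × 0.75 × 15 = 354.4 kips.
Governing: weld metal.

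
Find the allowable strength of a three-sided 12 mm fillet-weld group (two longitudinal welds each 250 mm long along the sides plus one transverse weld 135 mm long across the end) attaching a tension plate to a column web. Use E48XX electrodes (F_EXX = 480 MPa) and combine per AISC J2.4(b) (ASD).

R_n/Ω ≈ 776 kN

t_e = 0.707 × 12 = 8.484 mm.
R_nwl = 0.6 × 480 × 8.484 × 500 × 10⁻³ = 1222 kN (longitudinal, 2 welds).
R_nwt = 0.6 × 480 × 8.484 × 135 × 10⁻³ = 329.9 kN (transverse, base value).
(i) R_nwl + R_nwt = 1552 kN; (ii) 0.85 R_nwl + 1.5 R_nwt = 1533 kN.
R_n = max = 1552 kN [governs: (i)]; R_n/Ω = 775.8 kN.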